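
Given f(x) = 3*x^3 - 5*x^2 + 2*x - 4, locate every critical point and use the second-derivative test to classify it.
f'(x) = 9*x^2 - 10*x + 2

Solve f'(x) = 0:
  9*x^2 - 10*x + 2 = 0 has no rational roots; quadratic formula: x = (10 ± √28)/18.
  ⇒ x = 5/9 - sqrt(7)/9 ≈ 0.2616, sqrt(7)/9 + 5/9 ≈ 0.8495

f''(x) = 18*x - 10
Second-derivative test at each critical point:
  f''(0.2616) = -5.2915 < 0 → local maximum
  f''(0.8495) = 5.2915 > 0 → local minimum

Critical points: x = 5/9 - sqrt(7)/9 ≈ 0.2616 (local maximum); x = sqrt(7)/9 + 5/9 ≈ 0.8495 (local minimum)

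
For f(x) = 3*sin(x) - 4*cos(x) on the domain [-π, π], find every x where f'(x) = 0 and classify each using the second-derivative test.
f'(x) = 4*sin(x) + 3*cos(x)

Solve f'(x) = 0 on [-π, π]:
  f'(x) = 0 ⇔ 3*cos(x) = -4*sin(x) ⇔ tan(x) = -3/4, i.e. x = arctan(-3/4) + nπ; keep the solutions lying in [-π, π].
  ⇒ x = -atan(3/4) ≈ -0.6435, pi - atan(3/4) ≈ 2.4981

f''(x) = -3*sin(x) + 4*cos(x)
Second-derivative test at each critical point:
  f''(-0.6435) = 5 > 0 → local minimum
  f''(2.4981) = -5 < 0 → local maximum

Critical points: x = -atan(3/4) ≈ -0.6435 (local minimum); x = pi - atan(3/4) ≈ 2.4981 (local maximum)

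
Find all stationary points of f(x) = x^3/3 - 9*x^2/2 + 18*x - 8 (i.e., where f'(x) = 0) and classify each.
f'(x) = x^2 - 9*x + 18

Solve f'(x) = 0:
  Factor: x^2 - 9*x + 18 = (x - 6)*(x - 3) = 0.
  ⇒ x = 3, 6

f''(x) = 2*x - 9
Second-derivative test at each critical point:
  f''(3) = -3 < 0 → local maximum
  f''(6) = 3 > 0 → local minimum

Critical points: x = 3 (local maximum); x = 6 (local minimum)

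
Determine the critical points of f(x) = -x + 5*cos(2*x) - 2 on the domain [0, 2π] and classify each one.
f'(x) = -10*sin(2*x) - 1

Solve f'(x) = 0 on [0, 2π]:
  f'(x) = 0 ⇔ sin(2*x) = -1/10, i.e. 2*x = arcsin(-1/10) + 2nπ or 2*x = π − arcsin(-1/10) + 2nπ; keep the solutions lying in [0, 2π].
  ⇒ x = asin(1/10)/2 + pi/2 ≈ 1.6209, pi - asin(1/10)/2 ≈ 3.0915, asin(1/10)/2 + 3*pi/2 ≈ 4.7625, -asin(1/10)/2 + 2*pi ≈ 6.2331

f''(x) = -20*cos(2*x)
Second-derivative test at each critical point:
  f''(1.6209) = 19.8997 > 0 → local minimum
  f''(3.0915) = -19.8997 < 0 → local maximum
  f''(4.7625) = 19.8997 > 0 → local minimum
  f''(6.2331) = -19.8997 < 0 → local maximum

Critical points: x = asin(1/10)/2 + pi/2 ≈ 1.6209 (local minimum); x = pi - asin(1/10)/2 ≈ 3.0915 (local maximum); x = asin(1/10)/2 + 3*pi/2 ≈ 4.7625 (local minimum); x = -asin(1/10)/2 + 2*pi ≈ 6.2331 (local maximum)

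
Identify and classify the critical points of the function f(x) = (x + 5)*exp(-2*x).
f'(x) = (-2*x - 9)*exp(-2*x)

Solve f'(x) = 0:
  f'(x) = (-2*x - 9)·exp(-2*x) and exp(-2*x) > 0 for every x, so f'(x) = 0 ⇔ -2*x - 9 = 0.
  -2*x - 9 = 0.
  ⇒ x = -9/2

f''(x) = 4*(x + 4)*exp(-2*x)
Second-derivative test at each critical point:
  f''(-9/2) = -16206.1679 < 0 → local maximum

Critical points: x = -9/2 (local maximum)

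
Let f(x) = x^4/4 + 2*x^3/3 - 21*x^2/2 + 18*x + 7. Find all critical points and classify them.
f'(x) = x^3 + 2*x^2 - 21*x + 18

Solve f'(x) = 0:
  Factor: x^3 + 2*x^2 - 21*x + 18 = (x - 3)*(x - 1)*(x + 6) = 0.
  ⇒ x = -6, 1, 3

f''(x) = 3*x^2 + 4*x - 21
Second-derivative test at each critical point:
  f''(-6) = 63 > 0 → local minimum
  f''(1) = -14 < 0 → local maximum
  f''(3) = 18 > 0 → local minimum

Critical points: x = -6 (local minimum); x = 1 (local maximum); x = 3 (local minimum)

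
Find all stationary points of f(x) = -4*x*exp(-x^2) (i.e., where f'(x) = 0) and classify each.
f'(x) = 4*(2*x^2 - 1)*exp(-x^2)

Solve f'(x) = 0:
  f'(x) = (8*x^2 - 4)·exp(-x^2) and exp(-x^2) > 0 for every x, so f'(x) = 0 ⇔ 8*x^2 - 4 = 0.
  Factor: 8*x^2 - 4 = 4*(2*x^2 - 1); 2*x^2 - 1 = 0 has no rational roots; quadratic formula: x = (0 ± √8)/4.
  ⇒ x = -sqrt(2)/2 ≈ -0.7071, sqrt(2)/2 ≈ 0.7071

f''(x) = (-16*x^3 + 24*x)*exp(-x^2)
Second-derivative test at each critical point:
  f''(-0.7071) = -6.8621 < 0 → local maximum
  f''(0.7071) = 6.8621 > 0 → local minimum

Critical points: x = -sqrt(2)/2 ≈ -0.7071 (local maximum); x = sqrt(2)/2 ≈ 0.7071 (local minimum)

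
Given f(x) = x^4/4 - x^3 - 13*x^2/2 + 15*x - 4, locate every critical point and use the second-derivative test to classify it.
f'(x) = x^3 - 3*x^2 - 13*x + 15

Solve f'(x) = 0:
  Factor: x^3 - 3*x^2 - 13*x + 15 = (x - 5)*(x - 1)*(x + 3) = 0.
  ⇒ x = -3, 1, 5

f''(x) = 3*x^2 - 6*x - 13
Second-derivative test at each critical point:
  f''(-3) = 32 > 0 → local minimum
  f''(1) = -16 < 0 → local maximum
  f''(5) = 32 > 0 → local minimum

Critical points: x = -3 (local minimum); x = 1 (local maximum); x = 5 (local minimum)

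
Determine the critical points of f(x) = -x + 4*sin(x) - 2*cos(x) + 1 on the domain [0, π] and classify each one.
f'(x) = 2*sin(x) + 4*cos(x) - 1

Solve f'(x) = 0 on [0, π]:
  f'(x) = 0 ⇔ 2*sin(x) + 4*cos(x) = 1. Write the left side as R·cos(x + φ) with R = √(4² + (-2)²) = 2*sqrt(5), cos φ = 2*sqrt(5)/5, sin φ = -sqrt(5)/5; then cos(x + φ) = sqrt(5)/10. Solve for x and keep the solutions lying in [0, π].
  ⇒ x = atan((1 + 2*sqrt(19))/(2 - sqrt(19))) + pi ≈ 1.8089

f''(x) = -4*sin(x) + 2*cos(x)
Second-derivative test at each critical point:
  f''(1.8089) = -4.3589 < 0 → local maximum

Critical points: x = atan((1 + 2*sqrt(19))/(2 - sqrt(19))) + pi ≈ 1.8089 (local maximum)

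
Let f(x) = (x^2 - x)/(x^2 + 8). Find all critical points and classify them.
f'(x) = (x^2 + 16*x - 8)/(x^4 + 16*x^2 + 64)

Solve f'(x) = 0:
  f'(x) = (x^2 + 16*x - 8)/(x^2 + 8)^2; the denominator is positive wherever f is defined, so f'(x) = 0 ⇔ x^2 + 16*x - 8 = 0.
  x^2 + 16*x - 8 = 0 has no rational roots; quadratic formula: x = (-16 ± √288)/2.
  ⇒ x = -6*sqrt(2) - 8 ≈ -16.4853, -8 + 6*sqrt(2) ≈ 0.4853

f''(x) = 2*(-x^3 - 24*x^2 + 24*x + 64)/(x^6 + 24*x^4 + 192*x^2 + 512)
Second-derivative test at each critical point:
  f''(-16.4853) = -2.168e-04 < 0 → local maximum
  f''(0.4853) = 0.2502 > 0 → local minimum

Critical points: x = -6*sqrt(2) - 8 ≈ -16.4853 (local maximum); x = -8 + 6*sqrt(2) ≈ 0.4853 (local minimum)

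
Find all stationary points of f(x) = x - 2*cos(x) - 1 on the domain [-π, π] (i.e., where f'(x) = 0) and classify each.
f'(x) = 2*sin(x) + 1

Solve f'(x) = 0 on [-π, π]:
  f'(x) = 0 ⇔ sin(x) = -1/2, i.e. x = arcsin(-1/2) + 2nπ or x = π − arcsin(-1/2) + 2nπ; keep the solutions lying in [-π, π].
  ⇒ x = -5*pi/6 ≈ -2.6180, -pi/6 ≈ -0.5236

f''(x) = 2*cos(x)
Second-derivative test at each critical point:
  f''(-2.6180) = -1.7321 < 0 → local maximum
  f''(-0.5236) = 1.7321 > 0 → local minimum

Critical points: x = -5*pi/6 ≈ -2.6180 (local maximum); x = -pi/6 ≈ -0.5236 (local minimum)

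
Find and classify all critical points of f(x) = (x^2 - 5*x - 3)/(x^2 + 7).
f'(x) = 5*(x^2 + 4*x - 7)/(x^4 + 14*x^2 + 49)

Solve f'(x) = 0:
  f'(x) = 5*(x^2 + 4*x - 7)/(x^2 + 7)^2; the denominator is positive wherever f is defined, so f'(x) = 0 ⇔ 5*x^2 + 20*x - 35 = 0.
  Factor: 5*x^2 + 20*x - 35 = 5*(x^2 + 4*x - 7); x^2 + 4*x - 7 = 0 has no rational roots; quadratic formula: x = (-4 ± √44)/2.
  ⇒ x = -sqrt(11) - 2 ≈ -5.3166, -2 + sqrt(11) ≈ 1.3166

f''(x) = 10*(-x^3 - 6*x^2 + 21*x + 14)/(x^6 + 21*x^4 + 147*x^2 + 343)
Second-derivative test at each critical point:
  f''(-5.3166) = -0.0267 < 0 → local maximum
  f''(1.3166) = 0.4348 > 0 → local minimum

Critical points: x = -sqrt(11) - 2 ≈ -5.3166 (local maximum); x = -2 + sqrt(11) ≈ 1.3166 (local minimum)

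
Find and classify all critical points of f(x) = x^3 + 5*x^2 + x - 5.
f'(x) = 3*x^2 + 10*x + 1

Solve f'(x) = 0:
  3*x^2 + 10*x + 1 = 0 has no rational roots; quadratic formula: x = (-10 ± √88)/6.
  ⇒ x = -5/3 - sqrt(22)/3 ≈ -3.2301, -5/3 + sqrt(22)/3 ≈ -0.1032

f''(x) = 6*x + 10
Second-derivative test at each critical point:
  f''(-3.2301) = -9.3808 < 0 → local maximum
  f''(-0.1032) = 9.3808 > 0 → local minimum

Critical points: x = -5/3 - sqrt(22)/3 ≈ -3.2301 (local maximum); x = -5/3 + sqrt(22)/3 ≈ -0.1032 (local minimum)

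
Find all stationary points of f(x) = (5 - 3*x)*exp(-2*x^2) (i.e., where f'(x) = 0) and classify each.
f'(x) = (4*x*(3*x - 5) - 3)*exp(-2*x^2)

Solve f'(x) = 0:
  f'(x) = (12*x^2 - 20*x - 3)·exp(-2*x^2) and exp(-2*x^2) > 0 for every x, so f'(x) = 0 ⇔ 12*x^2 - 20*x - 3 = 0.
  12*x^2 - 20*x - 3 = 0 has no rational roots; quadratic formula: x = (20 ± √544)/24.
  ⇒ x = 5/6 - sqrt(34)/6 ≈ -0.1385, 5/6 + sqrt(34)/6 ≈ 1.8052

f''(x) = 4*(4*x^2*(5 - 3*x) + 9*x - 5)*exp(-2*x^2)
Second-derivative test at each critical point:
  f''(-0.1385) = -22.4460 < 0 → local maximum
  f''(1.8052) = 0.0345 > 0 → local minimum

Critical points: x = 5/6 - sqrt(34)/6 ≈ -0.1385 (local maximum); x = 5/6 + sqrt(34)/6 ≈ 1.8052 (local minimum)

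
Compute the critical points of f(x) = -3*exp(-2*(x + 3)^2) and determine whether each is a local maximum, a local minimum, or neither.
f'(x) = 12*(x + 3)*exp(-2*(x + 3)^2)

Solve f'(x) = 0:
  f'(x) = (12*x + 36)·exp(-2*(x + 3)^2) and exp(-2*(x + 3)^2) > 0 for every x, so f'(x) = 0 ⇔ 12*x + 36 = 0.
  Factor: 12*x + 36 = 12*(x + 3) = 0.
  ⇒ x = -3

f''(x) = 12*(1 - 4*(x + 3)^2)*exp(-2*(x + 3)^2)
Second-derivative test at each critical point:
  f''(-3) = 12 > 0 → local minimum

Critical points: x = -3 (local minimum)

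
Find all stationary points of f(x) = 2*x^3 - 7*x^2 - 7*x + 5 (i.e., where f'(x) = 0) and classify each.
f'(x) = 6*x^2 - 14*x - 7

Solve f'(x) = 0:
  6*x^2 - 14*x - 7 = 0 has no rational roots; quadratic formula: x = (14 ± √364)/12.
  ⇒ x = 7/6 - sqrt(91)/6 ≈ -0.4232, 7/6 + sqrt(91)/6 ≈ 2.7566

f''(x) = 12*x - 14
Second-derivative test at each critical point:
  f''(-0.4232) = -19.0788 < 0 → local maximum
  f''(2.7566) = 19.0788 > 0 → local minimum

Critical points: x = 7/6 - sqrt(91)/6 ≈ -0.4232 (local maximum); x = 7/6 + sqrt(91)/6 ≈ 2.7566 (local minimum)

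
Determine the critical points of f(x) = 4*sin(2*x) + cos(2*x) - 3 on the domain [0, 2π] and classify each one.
f'(x) = -2*sin(2*x) + 8*cos(2*x)

Solve f'(x) = 0 on [0, 2π]:
  f'(x) = 0 ⇔ 4*cos(2*x) = sin(2*x) ⇔ tan(2*x) = 4, i.e. 2*x = arctan(4) + nπ; keep the solutions lying in [0, 2π].
  ⇒ x = atan(4)/2 ≈ 0.6629, atan(4)/2 + pi/2 ≈ 2.2337, atan(4)/2 + pi ≈ 3.8045, atan(4)/2 + 3*pi/2 ≈ 5.3753

f''(x) = -16*sin(2*x) - 4*cos(2*x)
Second-derivative test at each critical point:
  f''(0.6629) = -16.4924 < 0 → local maximum
  f''(2.2337) = 16.4924 > 0 → local minimum
  f''(3.8045) = -16.4924 < 0 → local maximum
  f''(5.3753) = 16.4924 > 0 → local minimum

Critical points: x = atan(4)/2 ≈ 0.6629 (local maximum); x = atan(4)/2 + pi/2 ≈ 2.2337 (local minimum); x = atan(4)/2 + pi ≈ 3.8045 (local maximum); x = atan(4)/2 + 3*pi/2 ≈ 5.3753 (local minimum)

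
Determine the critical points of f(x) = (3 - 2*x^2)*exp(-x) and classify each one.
f'(x) = (2*x^2 - 4*x - 3)*exp(-x)

Solve f'(x) = 0:
  f'(x) = (2*x^2 - 4*x - 3)·exp(-x) and exp(-x) > 0 for every x, so f'(x) = 0 ⇔ 2*x^2 - 4*x - 3 = 0.
  2*x^2 - 4*x - 3 = 0 has no rational roots; quadratic formula: x = (4 ± √40)/4.
  ⇒ x = 1 - sqrt(10)/2 ≈ -0.5811, 1 + sqrt(10)/2 ≈ 2.5811

f''(x) = (-2*x^2 + 8*x - 1)*exp(-x)
Second-derivative test at each critical point:
  f''(-0.5811) = -11.3088 < 0 → local maximum
  f''(2.5811) = 0.4787 > 0 → local minimum

Critical points: x = 1 - sqrt(10)/2 ≈ -0.5811 (local maximum); x = 1 + sqrt(10)/2 ≈ 2.5811 (local minimum)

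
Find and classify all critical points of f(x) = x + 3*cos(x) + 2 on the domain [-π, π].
f'(x) = 1 - 3*sin(x)

Solve f'(x) = 0 on [-π, π]:
  f'(x) = 0 ⇔ sin(x) = 1/3, i.e. x = arcsin(1/3) + 2nπ or x = π − arcsin(1/3) + 2nπ; keep the solutions lying in [-π, π].
  ⇒ x = asin(1/3) ≈ 0.3398, pi - asin(1/3) ≈ 2.8018

f''(x) = -3*cos(x)
Second-derivative test at each critical point:
  f''(0.3398) = -2.8284 < 0 → local maximum
  f''(2.8018) = 2.8284 > 0 → local minimum

Critical points: x = asin(1/3) ≈ 0.3398 (local maximum); x = pi - asin(1/3) ≈ 2.8018 (local minimum)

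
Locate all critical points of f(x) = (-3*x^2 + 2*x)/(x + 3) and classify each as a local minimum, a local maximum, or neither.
f'(x) = 3*(-x^2 - 6*x + 2)/(x^2 + 6*x + 9)

Solve f'(x) = 0:
  f'(x) = -3*(x^2 + 6*x - 2)/(x + 3)^2; the denominator is positive wherever f is defined, so f'(x) = 0 ⇔ -3*x^2 - 18*x + 6 = 0.
  Factor: -3*x^2 - 18*x + 6 = -3*(x^2 + 6*x - 2); x^2 + 6*x - 2 = 0 has no rational roots; quadratic formula: x = (-6 ± √44)/2.
  ⇒ x = -sqrt(11) - 3 ≈ -6.3166, -3 + sqrt(11) ≈ 0.3166

f''(x) = -66/(x^3 + 9*x^2 + 27*x + 27)
Second-derivative test at each critical point:
  f''(-6.3166) = 1.8091 > 0 → local minimum
  f''(0.3166) = -1.8091 < 0 → local maximum

Critical points: x = -sqrt(11) - 3 ≈ -6.3166 (local minimum); x = -3 + sqrt(11) ≈ 0.3166 (local maximum)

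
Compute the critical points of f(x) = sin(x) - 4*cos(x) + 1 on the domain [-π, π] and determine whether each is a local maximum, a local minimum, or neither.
f'(x) = 4*sin(x) + cos(x)

Solve f'(x) = 0 on [-π, π]:
  f'(x) = 0 ⇔ cos(x) = -4*sin(x) ⇔ tan(x) = -1/4, i.e. x = arctan(-1/4) + nπ; keep the solutions lying in [-π, π].
  ⇒ x = -atan(1/4) ≈ -0.2450, pi - atan(1/4) ≈ 2.8966

f''(x) = -sin(x) + 4*cos(x)
Second-derivative test at each critical point:
  f''(-0.2450) = 4.1231 > 0 → local minimum
  f''(2.8966) = -4.1231 < 0 → local maximum

Critical points: x = -atan(1/4) ≈ -0.2450 (local minimum); x = pi - atan(1/4) ≈ 2.8966 (local maximum)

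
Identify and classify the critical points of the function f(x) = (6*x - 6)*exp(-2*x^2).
f'(x) = 6*(-4*x*(x - 1) + 1)*exp(-2*x^2)

Solve f'(x) = 0:
  f'(x) = (-24*x^2 + 24*x + 6)·exp(-2*x^2) and exp(-2*x^2) > 0 for every x, so f'(x) = 0 ⇔ -24*x^2 + 24*x + 6 = 0.
  Factor: -24*x^2 + 24*x + 6 = -6*(4*x^2 - 4*x - 1); 4*x^2 - 4*x - 1 = 0 has no rational roots; quadratic formula: x = (4 ± √32)/8.
  ⇒ x = 1/2 - sqrt(2)/2 ≈ -0.2071, 1/2 + sqrt(2)/2 ≈ 1.2071

f''(x) = 24*(4*x^2*(x - 1) - 3*x + 1)*exp(-2*x^2)
Second-derivative test at each critical point:
  f''(-0.2071) = 31.1508 > 0 → local minimum
  f''(1.2071) = -1.8412 < 0 → local maximum

Critical points: x = 1/2 - sqrt(2)/2 ≈ -0.2071 (local minimum); x = 1/2 + sqrt(2)/2 ≈ 1.2071 (local maximum)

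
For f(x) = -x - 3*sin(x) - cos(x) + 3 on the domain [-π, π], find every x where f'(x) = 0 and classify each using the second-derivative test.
f'(x) = sin(x) - 3*cos(x) - 1

Solve f'(x) = 0 on [-π, π]:
  f'(x) = 0 ⇔ sin(x) - 3*cos(x) = 1. Write the left side as R·cos(x + φ) with R = √((-3)² + (-1)²) = sqrt(10), cos φ = -3*sqrt(10)/10, sin φ = -sqrt(10)/10; then cos(x + φ) = sqrt(10)/10. Solve for x and keep the solutions lying in [-π, π].
  ⇒ x = -pi + atan(4/3) ≈ -2.2143, pi/2 ≈ 1.5708

f''(x) = 3*sin(x) + cos(x)
Second-derivative test at each critical point:
  f''(-2.2143) = -3 < 0 → local maximum
  f''(1.5708) = 3 > 0 → local minimum

Critical points: x = -pi + atan(4/3) ≈ -2.2143 (local maximum); x = pi/2 ≈ 1.5708 (local minimum)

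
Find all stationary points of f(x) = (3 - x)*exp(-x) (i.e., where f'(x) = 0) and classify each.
f'(x) = (x - 4)*exp(-x)

Solve f'(x) = 0:
  f'(x) = (x - 4)·exp(-x) and exp(-x) > 0 for every x, so f'(x) = 0 ⇔ x - 4 = 0.
  x - 4 = 0.
  ⇒ x = 4

f''(x) = (5 - x)*exp(-x)
Second-derivative test at each critical point:
  f''(4) = 0.0183 > 0 → local minimum

Critical points: x = 4 (local minimum)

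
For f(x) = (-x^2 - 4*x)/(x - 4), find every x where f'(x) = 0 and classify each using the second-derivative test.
f'(x) = (-x^2 + 8*x + 16)/(x^2 - 8*x + 16)

Solve f'(x) = 0:
  f'(x) = -(x^2 - 8*x - 16)/(x - 4)^2; the denominator is positive wherever f is defined, so f'(x) = 0 ⇔ -x^2 + 8*x + 16 = 0.
  x^2 - 8*x - 16 = 0 has no rational roots; quadratic formula: x = (8 ± √128)/2.
  ⇒ x = 4 - 4*sqrt(2) ≈ -1.6569, 4 + 4*sqrt(2) ≈ 9.6569

f''(x) = -64/(x^3 - 12*x^2 + 48*x - 64)
Second-derivative test at each critical point:
  f''(-1.6569) = 0.3536 > 0 → local minimum
  f''(9.6569) = -0.3536 < 0 → local maximum

Critical points: x = 4 - 4*sqrt(2) ≈ -1.6569 (local minimum); x = 4 + 4*sqrt(2) ≈ 9.6569 (local maximum)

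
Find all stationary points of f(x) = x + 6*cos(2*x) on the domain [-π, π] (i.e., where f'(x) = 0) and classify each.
f'(x) = 1 - 12*sin(2*x)

Solve f'(x) = 0 on [-π, π]:
  f'(x) = 0 ⇔ sin(2*x) = 1/12, i.e. 2*x = arcsin(1/12) + 2nπ or 2*x = π − arcsin(1/12) + 2nπ; keep the solutions lying in [-π, π].
  ⇒ x = -pi + asin(1/12)/2 ≈ -3.0999, -pi/2 - asin(1/12)/2 ≈ -1.6125, asin(1/12)/2 ≈ 0.0417, -asin(1/12)/2 + pi/2 ≈ 1.5291

f''(x) = -24*cos(2*x)
Second-derivative test at each critical point:
  f''(-3.0999) = -23.9165 < 0 → local maximum
  f''(-1.6125) = 23.9165 > 0 → local minimum
  f''(0.0417) = -23.9165 < 0 → local maximum
  f''(1.5291) = 23.9165 > 0 → local minimum

Critical points: x = -pi + asin(1/12)/2 ≈ -3.0999 (local maximum); x = -pi/2 - asin(1/12)/2 ≈ -1.6125 (local minimum); x = asin(1/12)/2 ≈ 0.0417 (local maximum); x = -asin(1/12)/2 + pi/2 ≈ 1.5291 (local minimum)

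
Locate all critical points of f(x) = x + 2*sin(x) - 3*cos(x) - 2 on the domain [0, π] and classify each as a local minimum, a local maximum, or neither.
f'(x) = 3*sin(x) + 2*cos(x) + 1

Solve f'(x) = 0 on [0, π]:
  f'(x) = 0 ⇔ 3*sin(x) + 2*cos(x) = -1. Write the left side as R·cos(x + φ) with R = √(2² + (-3)²) = sqrt(13), cos φ = 2*sqrt(13)/13, sin φ = -3*sqrt(13)/13; then cos(x + φ) = -sqrt(13)/13. Solve for x and keep the solutions lying in [0, π].
  ⇒ x = atan((-3 + 4*sqrt(3))/(-6*sqrt(3) - 2)) + pi ≈ 2.8346

f''(x) = -2*sin(x) + 3*cos(x)
Second-derivative test at each critical point:
  f''(2.8346) = -3.4641 < 0 → local maximum

Critical points: x = atan((-3 + 4*sqrt(3))/(-6*sqrt(3) - 2)) + pi ≈ 2.8346 (local maximum)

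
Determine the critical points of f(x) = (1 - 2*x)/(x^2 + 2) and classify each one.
f'(x) = 2*(x^2 - x - 2)/(x^4 + 4*x^2 + 4)

Solve f'(x) = 0:
  f'(x) = 2*(x - 2)*(x + 1)/(x^2 + 2)^2; the denominator is positive wherever f is defined, so f'(x) = 0 ⇔ 2*x^2 - 2*x - 4 = 0.
  Factor: 2*x^2 - 2*x - 4 = 2*(x - 2)*(x + 1) = 0.
  ⇒ x = -1, 2

f''(x) = 2*(4*x^2*(1 - 2*x) + (6*x - 1)*(x^2 + 2))/(x^2 + 2)^3
Second-derivative test at each critical point:
  f''(-1) = -2/3 < 0 → local maximum
  f''(2) = 1/6 > 0 → local minimum

Critical points: x = -1 (local maximum); x = 2 (local minimum)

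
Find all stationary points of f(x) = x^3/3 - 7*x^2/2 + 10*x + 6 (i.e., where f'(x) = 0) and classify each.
f'(x) = x^2 - 7*x + 10

Solve f'(x) = 0:
  Factor: x^2 - 7*x + 10 = (x - 5)*(x - 2) = 0.
  ⇒ x = 2, 5

f''(x) = 2*x - 7
Second-derivative test at each critical point:
  f''(2) = -3 < 0 → local maximum
  f''(5) = 3 > 0 → local minimum

Critical points: x = 2 (local maximum); x = 5 (local minimum)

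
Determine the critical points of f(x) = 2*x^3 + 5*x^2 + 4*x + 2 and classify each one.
f'(x) = 6*x^2 + 10*x + 4

Solve f'(x) = 0:
  Factor: 6*x^2 + 10*x + 4 = 2*(x + 1)*(3*x + 2) = 0.
  ⇒ x = -1, -2/3

f''(x) = 12*x + 10
Second-derivative test at each critical point:
  f''(-1) = -2 < 0 → local maximum
  f''(-2/3) = 2 > 0 → local minimum

Critical points: x = -1 (local maximum); x = -2/3 (local minimum)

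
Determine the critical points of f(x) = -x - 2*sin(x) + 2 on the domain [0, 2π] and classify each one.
f'(x) = -2*cos(x) - 1

Solve f'(x) = 0 on [0, 2π]:
  f'(x) = 0 ⇔ cos(x) = -1/2, i.e. x = ±arccos(-1/2) + 2nπ; keep the solutions lying in [0, 2π].
  ⇒ x = 2*pi/3 ≈ 2.0944, 4*pi/3 ≈ 4.1888

f''(x) = 2*sin(x)
Second-derivative test at each critical point:
  f''(2.0944) = 1.7321 > 0 → local minimum
  f''(4.1888) = -1.7321 < 0 → local maximum

Critical points: x = 2*pi/3 ≈ 2.0944 (local minimum); x = 4*pi/3 ≈ 4.1888 (local maximum)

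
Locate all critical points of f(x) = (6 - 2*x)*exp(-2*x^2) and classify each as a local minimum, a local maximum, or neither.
f'(x) = 2*(4*x*(x - 3) - 1)*exp(-2*x^2)

Solve f'(x) = 0:
  f'(x) = (8*x^2 - 24*x - 2)·exp(-2*x^2) and exp(-2*x^2) > 0 for every x, so f'(x) = 0 ⇔ 8*x^2 - 24*x - 2 = 0.
  Factor: 8*x^2 - 24*x - 2 = 2*(4*x^2 - 12*x - 1); 4*x^2 - 12*x - 1 = 0 has no rational roots; quadratic formula: x = (12 ± √160)/8.
  ⇒ x = 3/2 - sqrt(10)/2 ≈ -0.0811, 3/2 + sqrt(10)/2 ≈ 3.0811

f''(x) = 8*(4*x^2*(3 - x) + 3*x - 3)*exp(-2*x^2)
Second-derivative test at each critical point:
  f''(-0.0811) = -24.9673 < 0 → local maximum
  f''(3.0811) = 1.436e-07 > 0 → local minimum

Critical points: x = 3/2 - sqrt(10)/2 ≈ -0.0811 (local maximum); x = 3/2 + sqrt(10)/2 ≈ 3.0811 (local minimum)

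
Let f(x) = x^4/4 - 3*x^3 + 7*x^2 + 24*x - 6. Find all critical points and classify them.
f'(x) = x^3 - 9*x^2 + 14*x + 24

Solve f'(x) = 0:
  Factor: x^3 - 9*x^2 + 14*x + 24 = (x - 6)*(x - 4)*(x + 1) = 0.
  ⇒ x = -1, 4, 6

f''(x) = 3*x^2 - 18*x + 14
Second-derivative test at each critical point:
  f''(-1) = 35 > 0 → local minimum
  f''(4) = -10 < 0 → local maximum
  f''(6) = 14 > 0 → local minimum

Critical points: x = -1 (local minimum); x = 4 (local maximum); x = 6 (local minimum)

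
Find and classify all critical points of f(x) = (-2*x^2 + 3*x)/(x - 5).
f'(x) = (-2*x^2 + 20*x - 15)/(x^2 - 10*x + 25)

Solve f'(x) = 0:
  f'(x) = -(2*x^2 - 20*x + 15)/(x - 5)^2; the denominator is positive wherever f is defined, so f'(x) = 0 ⇔ -2*x^2 + 20*x - 15 = 0.
  2*x^2 - 20*x + 15 = 0 has no rational roots; quadratic formula: x = (20 ± √280)/4.
  ⇒ x = 5 - sqrt(70)/2 ≈ 0.8167, sqrt(70)/2 + 5 ≈ 9.1833

f''(x) = -70/(x^3 - 15*x^2 + 75*x - 125)
Second-derivative test at each critical point:
  f''(0.8167) = 0.9562 > 0 → local minimum
  f''(9.1833) = -0.9562 < 0 → local maximum

Critical points: x = 5 - sqrt(70)/2 ≈ 0.8167 (local minimum); x = sqrt(70)/2 + 5 ≈ 9.1833 (local maximum)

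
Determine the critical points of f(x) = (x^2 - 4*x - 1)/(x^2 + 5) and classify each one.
f'(x) = 4*(x^2 + 3*x - 5)/(x^4 + 10*x^2 + 25)

Solve f'(x) = 0:
  f'(x) = 4*(x^2 + 3*x - 5)/(x^2 + 5)^2; the denominator is positive wherever f is defined, so f'(x) = 0 ⇔ 4*x^2 + 12*x - 20 = 0.
  Factor: 4*x^2 + 12*x - 20 = 4*(x^2 + 3*x - 5); x^2 + 3*x - 5 = 0 has no rational roots; quadratic formula: x = (-3 ± √29)/2.
  ⇒ x = -sqrt(29)/2 - 3/2 ≈ -4.1926, -3/2 + sqrt(29)/2 ≈ 1.1926

f''(x) = 4*(-2*x^3 - 9*x^2 + 30*x + 15)/(x^6 + 15*x^4 + 75*x^2 + 125)
Second-derivative test at each critical point:
  f''(-4.1926) = -0.0423 < 0 → local maximum
  f''(1.1926) = 0.5223 > 0 → local minimum

Critical points: x = -sqrt(29)/2 - 3/2 ≈ -4.1926 (local maximum); x = -3/2 + sqrt(29)/2 ≈ 1.1926 (local minimum)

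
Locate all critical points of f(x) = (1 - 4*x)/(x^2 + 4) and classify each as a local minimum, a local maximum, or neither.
f'(x) = 2*(2*x^2 - x - 8)/(x^4 + 8*x^2 + 16)

Solve f'(x) = 0:
  f'(x) = 2*(2*x^2 - x - 8)/(x^2 + 4)^2; the denominator is positive wherever f is defined, so f'(x) = 0 ⇔ 4*x^2 - 2*x - 16 = 0.
  Factor: 4*x^2 - 2*x - 16 = 2*(2*x^2 - x - 8); 2*x^2 - x - 8 = 0 has no rational roots; quadratic formula: x = (1 ± √65)/4.
  ⇒ x = 1/4 - sqrt(65)/4 ≈ -1.7656, 1/4 + sqrt(65)/4 ≈ 2.2656

f''(x) = 2*(4*x^2*(1 - 4*x) + (12*x - 1)*(x^2 + 4))/(x^2 + 4)^3
Second-derivative test at each critical point:
  f''(-1.7656) = -0.3183 < 0 → local maximum
  f''(2.2656) = 0.1933 > 0 → local minimum

Critical points: x = 1/4 - sqrt(65)/4 ≈ -1.7656 (local maximum); x = 1/4 + sqrt(65)/4 ≈ 2.2656 (local minimum)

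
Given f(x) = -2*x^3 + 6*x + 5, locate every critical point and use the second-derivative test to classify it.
f'(x) = 6 - 6*x^2

Solve f'(x) = 0:
  Factor: 6 - 6*x^2 = -6*(x - 1)*(x + 1) = 0.
  ⇒ x = -1, 1

f''(x) = -12*x
Second-derivative test at each critical point:
  f''(-1) = 12 > 0 → local minimum
  f''(1) = -12 < 0 → local maximum

Critical points: x = -1 (local minimum); x = 1 (local maximum)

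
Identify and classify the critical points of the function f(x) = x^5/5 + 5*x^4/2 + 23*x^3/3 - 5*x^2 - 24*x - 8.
f'(x) = x^4 + 10*x^3 + 23*x^2 - 10*x - 24

Solve f'(x) = 0:
  Factor: x^4 + 10*x^3 + 23*x^2 - 10*x - 24 = (x - 1)*(x + 1)*(x + 4)*(x + 6) = 0.
  ⇒ x = -6, -4, -1, 1

f''(x) = 4*x^3 + 30*x^2 + 46*x - 10
Second-derivative test at each critical point:
  f''(-6) = -70 < 0 → local maximum
  f''(-4) = 30 > 0 → local minimum
  f''(-1) = -30 < 0 → local maximum
  f''(1) = 70 > 0 → local minimum

Critical points: x = -6 (local maximum); x = -4 (local minimum); x = -1 (local maximum); x = 1 (local minimum)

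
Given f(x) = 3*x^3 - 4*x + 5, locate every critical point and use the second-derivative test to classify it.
f'(x) = 9*x^2 - 4

Solve f'(x) = 0:
  Factor: 9*x^2 - 4 = (3*x - 2)*(3*x + 2) = 0.
  ⇒ x = -2/3, 2/3

f''(x) = 18*x
Second-derivative test at each critical point:
  f''(-2/3) = -12 < 0 → local maximum
  f''(2/3) = 12 > 0 → local minimum

Critical points: x = -2/3 (local maximum); x = 2/3 (local minimum)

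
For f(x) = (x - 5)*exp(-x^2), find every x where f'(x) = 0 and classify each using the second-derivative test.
f'(x) = (-2*x*(x - 5) + 1)*exp(-x^2)

Solve f'(x) = 0:
  f'(x) = (-2*x^2 + 10*x + 1)·exp(-x^2) and exp(-x^2) > 0 for every x, so f'(x) = 0 ⇔ -2*x^2 + 10*x + 1 = 0.
  2*x^2 - 10*x - 1 = 0 has no rational roots; quadratic formula: x = (10 ± √108)/4.
  ⇒ x = 5/2 - 3*sqrt(3)/2 ≈ -0.0981, 5/2 + 3*sqrt(3)/2 ≈ 5.0981

f''(x) = 2*(2*x^2*(x - 5) - 3*x + 5)*exp(-x^2)
Second-derivative test at each critical point:
  f''(-0.0981) = 10.2928 > 0 → local minimum
  f''(5.0981) = -5.361e-11 < 0 → local maximum

Critical points: x = 5/2 - 3*sqrt(3)/2 ≈ -0.0981 (local minimum); x = 5/2 + 3*sqrt(3)/2 ≈ 5.0981 (local maximum)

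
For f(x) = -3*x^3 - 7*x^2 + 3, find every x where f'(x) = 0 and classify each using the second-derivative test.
f'(x) = x*(-9*x - 14)

Solve f'(x) = 0:
  Factor: -9*x^2 - 14*x = -x*(9*x + 14) = 0.
  ⇒ x = -14/9, 0

f''(x) = -18*x - 14
Second-derivative test at each critical point:
  f''(-14/9) = 14 > 0 → local minimum
  f''(0) = -14 < 0 → local maximum

Critical points: x = -14/9 (local minimum); x = 0 (local maximum)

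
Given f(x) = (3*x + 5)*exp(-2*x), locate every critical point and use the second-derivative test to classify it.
f'(x) = (-6*x - 7)*exp(-2*x)

Solve f'(x) = 0:
  f'(x) = (-6*x - 7)·exp(-2*x) and exp(-2*x) > 0 for every x, so f'(x) = 0 ⇔ -6*x - 7 = 0.
  -6*x - 7 = 0.
  ⇒ x = -7/6

f''(x) = 4*(3*x + 2)*exp(-2*x)
Second-derivative test at each critical point:
  f''(-7/6) = -61.8736 < 0 → local maximum

Critical points: x = -7/6 (local maximum)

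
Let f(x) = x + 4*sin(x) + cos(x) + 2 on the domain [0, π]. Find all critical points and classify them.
f'(x) = -sin(x) + 4*cos(x) + 1

Solve f'(x) = 0 on [0, π]:
  f'(x) = 0 ⇔ -sin(x) + 4*cos(x) = -1. Write the left side as R·cos(x + φ) with R = √(4² + 1²) = sqrt(17), cos φ = 4*sqrt(17)/17, sin φ = sqrt(17)/17; then cos(x + φ) = -sqrt(17)/17. Solve for x and keep the solutions lying in [0, π].
  ⇒ x = pi/2 ≈ 1.5708

f''(x) = -4*sin(x) - cos(x)
Second-derivative test at each critical point:
  f''(1.5708) = -4 < 0 → local maximum

Critical points: x = pi/2 ≈ 1.5708 (local maximum)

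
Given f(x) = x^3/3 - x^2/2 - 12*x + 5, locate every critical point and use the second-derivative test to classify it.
f'(x) = x^2 - x - 12

Solve f'(x) = 0:
  Factor: x^2 - x - 12 = (x - 4)*(x + 3) = 0.
  ⇒ x = -3, 4

f''(x) = 2*x - 1
Second-derivative test at each critical point:
  f''(-3) = -7 < 0 → local maximum
  f''(4) = 7 > 0 → local minimum

Critical points: x = -3 (local maximum); x = 4 (local minimum)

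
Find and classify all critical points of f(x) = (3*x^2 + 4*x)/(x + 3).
f'(x) = 3*(x^2 + 6*x + 4)/(x^2 + 6*x + 9)

Solve f'(x) = 0:
  f'(x) = 3*(x^2 + 6*x + 4)/(x + 3)^2; the denominator is positive wherever f is defined, so f'(x) = 0 ⇔ 3*x^2 + 18*x + 12 = 0.
  Factor: 3*x^2 + 18*x + 12 = 3*(x^2 + 6*x + 4); x^2 + 6*x + 4 = 0 has no rational roots; quadratic formula: x = (-6 ± √20)/2.
  ⇒ x = -3 - sqrt(5) ≈ -5.2361, -3 + sqrt(5) ≈ -0.7639

f''(x) = 30/(x^3 + 9*x^2 + 27*x + 27)
Second-derivative test at each critical point:
  f''(-5.2361) = -2.6833 < 0 → local maximum
  f''(-0.7639) = 2.6833 > 0 → local minimum

Critical points: x = -3 - sqrt(5) ≈ -5.2361 (local maximum); x = -3 + sqrt(5) ≈ -0.7639 (local minimum)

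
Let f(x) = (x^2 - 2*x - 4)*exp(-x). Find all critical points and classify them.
f'(x) = (-x^2 + 4*x + 2)*exp(-x)

Solve f'(x) = 0:
  f'(x) = (-x^2 + 4*x + 2)·exp(-x) and exp(-x) > 0 for every x, so f'(x) = 0 ⇔ -x^2 + 4*x + 2 = 0.
  x^2 - 4*x - 2 = 0 has no rational roots; quadratic formula: x = (4 ± √24)/2.
  ⇒ x = 2 - sqrt(6) ≈ -0.4495, 2 + sqrt(6) ≈ 4.4495

f''(x) = (x^2 - 6*x + 2)*exp(-x)
Second-derivative test at each critical point:
  f''(-0.4495) = 7.6792 > 0 → local minimum
  f''(4.4495) = -0.0572 < 0 → local maximum

Critical points: x = 2 - sqrt(6) ≈ -0.4495 (local minimum); x = 2 + sqrt(6) ≈ 4.4495 (local maximum)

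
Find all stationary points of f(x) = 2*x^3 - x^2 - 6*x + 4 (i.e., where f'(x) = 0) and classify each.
f'(x) = 6*x^2 - 2*x - 6

Solve f'(x) = 0:
  Factor: 6*x^2 - 2*x - 6 = 2*(3*x^2 - x - 3); 3*x^2 - x - 3 = 0 has no rational roots; quadratic formula: x = (1 ± √37)/6.
  ⇒ x = 1/6 - sqrt(37)/6 ≈ -0.8471, 1/6 + sqrt(37)/6 ≈ 1.1805

f''(x) = 12*x - 2
Second-derivative test at each critical point:
  f''(-0.8471) = -12.1655 < 0 → local maximum
  f''(1.1805) = 12.1655 > 0 → local minimum

Critical points: x = 1/6 - sqrt(37)/6 ≈ -0.8471 (local maximum); x = 1/6 + sqrt(37)/6 ≈ 1.1805 (local minimum)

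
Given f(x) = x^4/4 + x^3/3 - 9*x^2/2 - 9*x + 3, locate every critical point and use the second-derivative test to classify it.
f'(x) = x^3 + x^2 - 9*x - 9

Solve f'(x) = 0:
  Factor: x^3 + x^2 - 9*x - 9 = (x - 3)*(x + 1)*(x + 3) = 0.
  ⇒ x = -3, -1, 3

f''(x) = 3*x^2 + 2*x - 9
Second-derivative test at each critical point:
  f''(-3) = 12 > 0 → local minimum
  f''(-1) = -8 < 0 → local maximum
  f''(3) = 24 > 0 → local minimum

Critical points: x = -3 (local minimum); x = -1 (local maximum); x = 3 (local minimum)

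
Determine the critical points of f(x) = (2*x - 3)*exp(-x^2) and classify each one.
f'(x) = 2*(-x*(2*x - 3) + 1)*exp(-x^2)

Solve f'(x) = 0:
  f'(x) = (-4*x^2 + 6*x + 2)·exp(-x^2) and exp(-x^2) > 0 for every x, so f'(x) = 0 ⇔ -4*x^2 + 6*x + 2 = 0.
  Factor: -4*x^2 + 6*x + 2 = -2*(2*x^2 - 3*x - 1); 2*x^2 - 3*x - 1 = 0 has no rational roots; quadratic formula: x = (3 ± √17)/4.
  ⇒ x = 3/4 - sqrt(17)/4 ≈ -0.2808, 3/4 + sqrt(17)/4 ≈ 1.7808

f''(x) = 2*(2*x^2*(2*x - 3) - 6*x + 3)*exp(-x^2)
Second-derivative test at each critical point:
  f''(-0.2808) = 7.6211 > 0 → local minimum
  f''(1.7808) = -0.3460 < 0 → local maximum

Critical points: x = 3/4 - sqrt(17)/4 ≈ -0.2808 (local minimum); x = 3/4 + sqrt(17)/4 ≈ 1.7808 (local maximum)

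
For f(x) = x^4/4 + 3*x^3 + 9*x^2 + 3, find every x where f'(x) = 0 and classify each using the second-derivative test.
f'(x) = x*(x^2 + 9*x + 18)

Solve f'(x) = 0:
  Factor: x^3 + 9*x^2 + 18*x = x*(x + 3)*(x + 6) = 0.
  ⇒ x = -6, -3, 0

f''(x) = 3*x^2 + 18*x + 18
Second-derivative test at each critical point:
  f''(-6) = 18 > 0 → local minimum
  f''(-3) = -9 < 0 → local maximum
  f''(0) = 18 > 0 → local minimum

Critical points: x = -6 (local minimum); x = -3 (local maximum); x = 0 (local minimum)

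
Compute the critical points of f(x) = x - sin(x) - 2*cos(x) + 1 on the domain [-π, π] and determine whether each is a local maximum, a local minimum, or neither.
f'(x) = 2*sin(x) - cos(x) + 1

Solve f'(x) = 0 on [-π, π]:
  f'(x) = 0 ⇔ 2*sin(x) - cos(x) = -1. Write the left side as R·cos(x + φ) with R = √((-1)² + (-2)²) = sqrt(5), cos φ = -sqrt(5)/5, sin φ = -2*sqrt(5)/5; then cos(x + φ) = -sqrt(5)/5. Solve for x and keep the solutions lying in [-π, π].
  ⇒ x = -pi + atan(4/3) ≈ -2.2143, 0

f''(x) = sin(x) + 2*cos(x)
Second-derivative test at each critical point:
  f''(-2.2143) = -2 < 0 → local maximum
  f''(0) = 2 > 0 → local minimum

Critical points: x = -pi + atan(4/3) ≈ -2.2143 (local maximum); x = 0 (local minimum)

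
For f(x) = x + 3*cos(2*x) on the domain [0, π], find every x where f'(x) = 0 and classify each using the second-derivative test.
f'(x) = 1 - 6*sin(2*x)

Solve f'(x) = 0 on [0, π]:
  f'(x) = 0 ⇔ sin(2*x) = 1/6, i.e. 2*x = arcsin(1/6) + 2nπ or 2*x = π − arcsin(1/6) + 2nπ; keep the solutions lying in [0, π].
  ⇒ x = asin(1/6)/2 ≈ 0.0837, -asin(1/6)/2 + pi/2 ≈ 1.4871

f''(x) = -12*cos(2*x)
Second-derivative test at each critical point:
  f''(0.0837) = -11.8322 < 0 → local maximum
  f''(1.4871) = 11.8322 > 0 → local minimum

Critical points: x = asin(1/6)/2 ≈ 0.0837 (local maximum); x = -asin(1/6)/2 + pi/2 ≈ 1.4871 (local minimum)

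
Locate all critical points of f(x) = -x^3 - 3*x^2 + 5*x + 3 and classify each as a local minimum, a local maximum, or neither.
f'(x) = -3*x^2 - 6*x + 5

Solve f'(x) = 0:
  3*x^2 + 6*x - 5 = 0 has no rational roots; quadratic formula: x = (-6 ± √96)/6.
  ⇒ x = -2*sqrt(6)/3 - 1 ≈ -2.6330, -1 + 2*sqrt(6)/3 ≈ 0.6330

f''(x) = -6*x - 6
Second-derivative test at each critical point:
  f''(-2.6330) = 9.7980 > 0 → local minimum
  f''(0.6330) = -9.7980 < 0 → local maximum

Critical points: x = -2*sqrt(6)/3 - 1 ≈ -2.6330 (local minimum); x = -1 + 2*sqrt(6)/3 ≈ 0.6330 (local maximum)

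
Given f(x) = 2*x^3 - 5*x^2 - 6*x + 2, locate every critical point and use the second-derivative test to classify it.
f'(x) = 6*x^2 - 10*x - 6

Solve f'(x) = 0:
  Factor: 6*x^2 - 10*x - 6 = 2*(3*x^2 - 5*x - 3); 3*x^2 - 5*x - 3 = 0 has no rational roots; quadratic formula: x = (5 ± √61)/6.
  ⇒ x = 5/6 - sqrt(61)/6 ≈ -0.4684, 5/6 + sqrt(61)/6 ≈ 2.1350

f''(x) = 12*x - 10
Second-derivative test at each critical point:
  f''(-0.4684) = -15.6205 < 0 → local maximum
  f''(2.1350) = 15.6205 > 0 → local minimum

Critical points: x = 5/6 - sqrt(61)/6 ≈ -0.4684 (local maximum); x = 5/6 + sqrt(61)/6 ≈ 2.1350 (local minimum)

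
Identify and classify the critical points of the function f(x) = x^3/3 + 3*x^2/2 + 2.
f'(x) = x*(x + 3)

Solve f'(x) = 0:
  Factor: x^2 + 3*x = x*(x + 3) = 0.
  ⇒ x = -3, 0

f''(x) = 2*x + 3
Second-derivative test at each critical point:
  f''(-3) = -3 < 0 → local maximum
  f''(0) = 3 > 0 → local minimum

Critical points: x = -3 (local maximum); x = 0 (local minimum)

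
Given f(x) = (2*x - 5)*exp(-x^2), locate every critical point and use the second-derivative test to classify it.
f'(x) = 2*(-x*(2*x - 5) + 1)*exp(-x^2)

Solve f'(x) = 0:
  f'(x) = (-4*x^2 + 10*x + 2)·exp(-x^2) and exp(-x^2) > 0 for every x, so f'(x) = 0 ⇔ -4*x^2 + 10*x + 2 = 0.
  Factor: -4*x^2 + 10*x + 2 = -2*(2*x^2 - 5*x - 1); 2*x^2 - 5*x - 1 = 0 has no rational roots; quadratic formula: x = (5 ± √33)/4.
  ⇒ x = 5/4 - sqrt(33)/4 ≈ -0.1861, 5/4 + sqrt(33)/4 ≈ 2.6861

f''(x) = 2*(2*x^2*(2*x - 5) - 6*x + 5)*exp(-x^2)
Second-derivative test at each critical point:
  f''(-0.1861) = 11.0979 > 0 → local minimum
  f''(2.6861) = -0.0084 < 0 → local maximum

Critical points: x = 5/4 - sqrt(33)/4 ≈ -0.1861 (local minimum); x = 5/4 + sqrt(33)/4 ≈ 2.6861 (local maximum)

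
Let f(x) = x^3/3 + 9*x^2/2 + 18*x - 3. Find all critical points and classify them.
f'(x) = x^2 + 9*x + 18

Solve f'(x) = 0:
  Factor: x^2 + 9*x + 18 = (x + 3)*(x + 6) = 0.
  ⇒ x = -6, -3

f''(x) = 2*x + 9
Second-derivative test at each critical point:
  f''(-6) = -3 < 0 → local maximum
  f''(-3) = 3 > 0 → local minimum

Critical points: x = -6 (local maximum); x = -3 (local minimum)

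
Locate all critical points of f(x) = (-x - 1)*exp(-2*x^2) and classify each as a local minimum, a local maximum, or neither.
f'(x) = (4*x*(x + 1) - 1)*exp(-2*x^2)

Solve f'(x) = 0:
  f'(x) = (4*x^2 + 4*x - 1)·exp(-2*x^2) and exp(-2*x^2) > 0 for every x, so f'(x) = 0 ⇔ 4*x^2 + 4*x - 1 = 0.
  4*x^2 + 4*x - 1 = 0 has no rational roots; quadratic formula: x = (-4 ± √32)/8.
  ⇒ x = -sqrt(2)/2 - 1/2 ≈ -1.2071, -1/2 + sqrt(2)/2 ≈ 0.2071

f''(x) = 4*(-4*x^2*(x + 1) + 3*x + 1)*exp(-2*x^2)
Second-derivative test at each critical point:
  f''(-1.2071) = -0.3069 < 0 → local maximum
  f''(0.2071) = 5.1918 > 0 → local minimum

Critical points: x = -sqrt(2)/2 - 1/2 ≈ -1.2071 (local maximum); x = -1/2 + sqrt(2)/2 ≈ 0.2071 (local minimum)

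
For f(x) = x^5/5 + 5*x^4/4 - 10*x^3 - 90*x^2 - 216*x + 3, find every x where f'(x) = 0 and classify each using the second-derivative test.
f'(x) = x^4 + 5*x^3 - 30*x^2 - 180*x - 216

Solve f'(x) = 0:
  Factor: x^4 + 5*x^3 - 30*x^2 - 180*x - 216 = (x - 6)*(x + 2)*(x + 3)*(x + 6) = 0.
  ⇒ x = -6, -3, -2, 6

f''(x) = 4*x^3 + 15*x^2 - 60*x - 180
Second-derivative test at each critical point:
  f''(-6) = -144 < 0 → local maximum
  f''(-3) = 27 > 0 → local minimum
  f''(-2) = -32 < 0 → local maximum
  f''(6) = 864 > 0 → local minimum

Critical points: x = -6 (local maximum); x = -3 (local minimum); x = -2 (local maximum); x = 6 (local minimum)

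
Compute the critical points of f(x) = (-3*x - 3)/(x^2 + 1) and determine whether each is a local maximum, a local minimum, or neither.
f'(x) = 3*(-x^2 + 2*x*(x + 1) - 1)/(x^2 + 1)^2

Solve f'(x) = 0:
  f'(x) = 3*(x^2 + 2*x - 1)/(x^2 + 1)^2; the denominator is positive wherever f is defined, so f'(x) = 0 ⇔ 3*x^2 + 6*x - 3 = 0.
  Factor: 3*x^2 + 6*x - 3 = 3*(x^2 + 2*x - 1); x^2 + 2*x - 1 = 0 has no rational roots; quadratic formula: x = (-2 ± √8)/2.
  ⇒ x = -sqrt(2) - 1 ≈ -2.4142, -1 + sqrt(2) ≈ 0.4142

f''(x) = 6*(-4*x^2*(x + 1) + (3*x + 1)*(x^2 + 1))/(x^2 + 1)^3
Second-derivative test at each critical point:
  f''(-2.4142) = -0.1820 < 0 → local maximum
  f''(0.4142) = 6.1820 > 0 → local minimum

Critical points: x = -sqrt(2) - 1 ≈ -2.4142 (local maximum); x = -1 + sqrt(2) ≈ 0.4142 (local minimum)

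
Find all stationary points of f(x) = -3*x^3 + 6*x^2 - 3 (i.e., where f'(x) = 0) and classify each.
f'(x) = 3*x*(4 - 3*x)

Solve f'(x) = 0:
  Factor: -9*x^2 + 12*x = -3*x*(3*x - 4) = 0.
  ⇒ x = 0, 4/3

f''(x) = 12 - 18*x
Second-derivative test at each critical point:
  f''(0) = 12 > 0 → local minimum
  f''(4/3) = -12 < 0 → local maximum

Critical points: x = 0 (local minimum); x = 4/3 (local maximum)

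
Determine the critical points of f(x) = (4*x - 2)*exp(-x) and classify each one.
f'(x) = 2*(3 - 2*x)*exp(-x)

Solve f'(x) = 0:
  f'(x) = (6 - 4*x)·exp(-x) and exp(-x) > 0 for every x, so f'(x) = 0 ⇔ 6 - 4*x = 0.
  Factor: 6 - 4*x = -2*(2*x - 3) = 0.
  ⇒ x = 3/2

f''(x) = 2*(2*x - 5)*exp(-x)
Second-derivative test at each critical point:
  f''(3/2) = -0.8925 < 0 → local maximum

Critical points: x = 3/2 (local maximum)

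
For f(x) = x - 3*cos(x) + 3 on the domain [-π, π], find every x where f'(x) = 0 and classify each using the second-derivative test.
f'(x) = 3*sin(x) + 1

Solve f'(x) = 0 on [-π, π]:
  f'(x) = 0 ⇔ sin(x) = -1/3, i.e. x = arcsin(-1/3) + 2nπ or x = π − arcsin(-1/3) + 2nπ; keep the solutions lying in [-π, π].
  ⇒ x = -pi + asin(1/3) ≈ -2.8018, -asin(1/3) ≈ -0.3398

f''(x) = 3*cos(x)
Second-derivative test at each critical point:
  f''(-2.8018) = -2.8284 < 0 → local maximum
  f''(-0.3398) = 2.8284 > 0 → local minimum

Critical points: x = -pi + asin(1/3) ≈ -2.8018 (local maximum); x = -asin(1/3) ≈ -0.3398 (local minimum)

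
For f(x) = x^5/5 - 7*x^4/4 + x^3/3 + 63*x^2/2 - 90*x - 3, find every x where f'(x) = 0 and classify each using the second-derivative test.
f'(x) = x^4 - 7*x^3 + x^2 + 63*x - 90

Solve f'(x) = 0:
  Factor: x^4 - 7*x^3 + x^2 + 63*x - 90 = (x - 5)*(x - 3)*(x - 2)*(x + 3) = 0.
  ⇒ x = -3, 2, 3, 5

f''(x) = 4*x^3 - 21*x^2 + 2*x + 63
Second-derivative test at each critical point:
  f''(-3) = -240 < 0 → local maximum
  f''(2) = 15 > 0 → local minimum
  f''(3) = -12 < 0 → local maximum
  f''(5) = 48 > 0 → local minimum

Critical points: x = -3 (local maximum); x = 2 (local minimum); x = 3 (local maximum); x = 5 (local minimum)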